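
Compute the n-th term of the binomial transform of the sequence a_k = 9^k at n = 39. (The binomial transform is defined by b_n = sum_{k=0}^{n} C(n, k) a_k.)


With a_k = 9^k, b_n = sum_{k=0}^{n} C(n, k) 9^k = (1 + 9)^n by the binomial theorem.
For n = 39: (1 + 9)^39 = 10^39 = 1000000000000000000000000000000000000000.

1000000000000000000000000000000000000000


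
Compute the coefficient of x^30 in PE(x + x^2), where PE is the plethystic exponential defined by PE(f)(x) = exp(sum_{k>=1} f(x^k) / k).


With f(x) = x + x^2, the exponent is sum_{k>=1} (x^k + x^(2k)) / k = -ln(1 - x) - ln(1 - x^2). Exponentiating:
PE(x + x^2) = 1 / ((1 - x)(1 - x^2)).
This is the generating function for partitions of n into parts of size 1 or 2. The number of 2's can be any j in 0..15, and the rest are 1's, so
[x^30] = floor(30/2) + 1 = 16.

16


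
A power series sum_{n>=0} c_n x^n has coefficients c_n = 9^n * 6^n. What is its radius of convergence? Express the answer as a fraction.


By the root test (Cauchy-Hadamard), the radius is R = 1 / limsup_n |c_n|^(1/n).
Here |c_n|^(1/n) = (9^n * 6^n)^(1/n) = 9 * 6 = 54 for all n.
So R = 1/54 = 1/54.

1/54


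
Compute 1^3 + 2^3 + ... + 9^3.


This power sum has a closed form given by Faulhaber's formula
sum_{k=1}^{m} k^p = (1 / (p + 1)) * sum_{j=0}^{p} C(p + 1, j) B_j m^(p + 1 - j),
but for small m direct computation is fastest:
1 + 8 + 27 + 64 + 125 + 216 + 343 + 512 + 729 = 2025.

2025


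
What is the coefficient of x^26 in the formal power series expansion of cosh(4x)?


The Maclaurin series is cosh(t) = sum_{m>=0} t^(2m) / (2m)!, so substituting t = 4x, only even powers of x are nonzero, with coefficient of x^(2m) equal to 4^(2m) / (2m)!.
For x^26 the coefficient is 4^26/26! = 4503599627370496/403291461126605635584000000 = 536870912/48076088562799171875.

536870912/48076088562799171875


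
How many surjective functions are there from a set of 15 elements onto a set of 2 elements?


By inclusion-exclusion on which target elements are missed, the number of surjections from an n-set onto a k-set is
surj(n, k) = sum_{j=0}^{k} (-1)^j C(k, j) (k - j)^n.
Equivalently surj(n, k) = k! * S(n, k), where S(n, k) is the Stirling number of the second kind.
For n = 15, k = 2:
S(15, 2) = 16383, so
surj = 2! * 16383 = 2 * 16383 = 32766.

32766


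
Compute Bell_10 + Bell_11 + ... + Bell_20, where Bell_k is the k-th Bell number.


Recall Bell_k counts set partitions of a k-set (with Bell_0 = 1 by convention).
Bell_10 through Bell_20: 115975, 678570, 4213597, 27644437, 190899322, 1382958545, 10480142147, 82864869804, 682076806159, 5832742205057, 51724158235372
Sum = 115975 + 678570 + 4213597 + 27644437 + 190899322 + 1382958545 + 10480142147 + 82864869804 + 682076806159 + 5832742205057 + 51724158235372 = 58333928768985.

58333928768985


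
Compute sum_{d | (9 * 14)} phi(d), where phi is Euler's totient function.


First, 9 * 14 = 126. One classical identity is sum_{d | n} phi(d) = n (each k in [1, n] has a unique gcd with n, and among the k's with gcd(k, n) = n/d there are phi(d) of them). So the sum equals 126. We also verify directly:
Divisors of 126: 1, 2, 3, 6, 7, 9, 14, 18, 21, 42, 63, 126.
phi values: 1, 1, 2, 2, 6, 6, 6, 6, 12, 12, 36, 36.
Sum = 126.

126


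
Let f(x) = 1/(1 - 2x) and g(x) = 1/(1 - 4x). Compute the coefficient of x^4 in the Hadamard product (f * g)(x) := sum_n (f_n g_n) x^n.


f has coefficients f_k = 2^k and g has coefficients g_k = 4^k, so the Hadamard product has coefficient (f*g)_k = 2^k * 4^k = 8^k.
For k = 4: 8^4 = 4096.

4096


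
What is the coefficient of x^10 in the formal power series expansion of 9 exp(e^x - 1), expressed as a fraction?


exp(e^x - 1) is the exponential generating function for the Bell numbers Bell_k: exp(e^x - 1) = sum_{k>=0} Bell_k x^k / k!.
So the coefficient of x^10 in 9 exp(e^x - 1) is 9 Bell_10 / 10!.
Computing: Bell_10 = 115975 and 10! = 3628800, giving
9 * 115975/3628800 = 4639/16128.

4639/16128


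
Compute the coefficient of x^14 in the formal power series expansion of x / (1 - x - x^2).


Let f(x) = sum_{k>=0} a_k x^k. Multiplying f(x) * (1 - x - x^2) = x and matching coefficients gives a_0 = 0, a_1 = 1, and a_k = a_{k-1} + a_{k-2} for k >= 2. These are the Fibonacci numbers F_k.
Iterating from F_0 = 0, F_1 = 1:
F_0=0, F_1=1, F_2=1, F_3=2, F_4=3, F_5=5, F_6=8, F_7=13, F_8=21, F_9=34, ...
F_14 = 377.

377


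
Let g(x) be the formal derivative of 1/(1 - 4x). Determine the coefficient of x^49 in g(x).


Differentiate termwise: d/dx sum_{k>=0} 4^k x^k = sum_{k>=1} k 4^k x^(k-1) = sum_{j>=0} (j+1) 4^(j+1) x^j.
Equivalently, d/dx [1/(1 - 4x)] = 4/(1 - 4x)^2.
For j = 49: 50 * 4^50 = 50 * 1267650600228229401496703205376 = 63382530011411470074835160268800.

63382530011411470074835160268800


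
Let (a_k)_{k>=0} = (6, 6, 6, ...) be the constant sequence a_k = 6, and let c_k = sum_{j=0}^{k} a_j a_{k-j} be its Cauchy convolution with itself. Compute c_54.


Since a_j = 6 for all j >= 0, the convolution sum becomes
c_k = sum_{j=0}^{k} 6 * 6 = 36 * (k + 1).
Equivalently, the generating function of (a_k) is 6/(1 - x) and its square is 36/(1 - x)^2 = sum_{k>=0} 36(k + 1) x^k.
For k = 54: 36 * 55 = 1980.

1980


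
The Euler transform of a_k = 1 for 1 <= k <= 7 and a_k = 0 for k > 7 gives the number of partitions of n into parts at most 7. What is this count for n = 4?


Partitions of 4 into parts at most 7:
Using generating function (1-x)^(-1)(1-x^2)^(-1)...(1-x^7)^(-1),
the coefficient of x^4 = 5

5


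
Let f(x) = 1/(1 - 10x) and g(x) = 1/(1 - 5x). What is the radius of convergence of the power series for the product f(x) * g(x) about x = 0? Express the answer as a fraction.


The radius of 1/(1 - 10x) is 1/10 (nearest singularity at x = 1/10), and the radius of 1/(1 - 5x) is 1/5.
The product f(x)*g(x) = 1/((1 - 10x)(1 - 5x)) has singularities at both 1/10 and 1/5, so its radius of convergence is the distance to the nearest one:
min(1/10, 1/5) = 1/10.

1/10


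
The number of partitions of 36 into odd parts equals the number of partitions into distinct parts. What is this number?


Computing partitions of 36 into odd parts (1, 3, 5, ...):
Using the generating function prod_{k>=0} 1/(1-x^(2k+1)),
the count is 668

668


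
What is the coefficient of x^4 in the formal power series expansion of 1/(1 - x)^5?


The expansion 1/(1 - x)^r = sum_{k>=0} C(k + r - 1, r - 1) x^k follows from the multiset / negative-binomial theorem (or from repeated differentiation of the geometric series).
For r = 5 and k = 4:
C(8, 4) = 40320 / (24 * 24) = 70.

70


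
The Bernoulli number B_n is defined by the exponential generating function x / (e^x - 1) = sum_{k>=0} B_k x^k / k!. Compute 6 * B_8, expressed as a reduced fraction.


Bernoulli numbers can also be computed recursively via B_0 = 1 and sum_{j=0}^{m} C(m+1, j) B_j = 0 for m >= 1. Odd-index Bernoulli numbers vanish for k >= 3.
Computing B_8 = -1/30, so 6 * B_8 = 6 * -1/30 = -1/5.

-1/5


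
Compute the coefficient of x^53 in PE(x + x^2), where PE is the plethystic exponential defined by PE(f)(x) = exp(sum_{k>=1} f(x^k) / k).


With f(x) = x + x^2, the exponent is sum_{k>=1} (x^k + x^(2k)) / k = -ln(1 - x) - ln(1 - x^2). Exponentiating:
PE(x + x^2) = 1 / ((1 - x)(1 - x^2)).
This is the generating function for partitions of n into parts of size 1 or 2. The number of 2's can be any j in 0..26, and the rest are 1's, so
[x^53] = floor(53/2) + 1 = 27.

27


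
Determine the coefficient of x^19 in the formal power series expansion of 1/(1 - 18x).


The geometric series identity gives 1/(1 - c x) = sum_{k>=0} c^k x^k, so the coefficient of x^k is c^k.
Here c = 18 and k = 19.
Computing: 18^19 = 708235345355337676357632

708235345355337676357632


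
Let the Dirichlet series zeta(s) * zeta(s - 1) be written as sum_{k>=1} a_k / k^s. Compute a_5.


Convolution gives a_k = sum_{d | k} d * 1 = sum_{d | k} d = sigma(k), the sum of positive divisors of k.
For k = 5, the divisors are 1, 5, so
sigma(5) = 1 + 5 = 6.

6


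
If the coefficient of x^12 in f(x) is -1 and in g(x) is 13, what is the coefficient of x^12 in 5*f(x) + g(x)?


Scalar multiplication scales coefficients: 5 * -1 = -5.
Then add the g coefficient: -5 + 13
= 8

8


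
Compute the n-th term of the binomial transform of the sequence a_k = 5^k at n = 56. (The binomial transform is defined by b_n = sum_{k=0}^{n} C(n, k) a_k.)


With a_k = 5^k, b_n = sum_{k=0}^{n} C(n, k) 5^k = (1 + 5)^n by the binomial theorem.
For n = 56: (1 + 5)^56 = 6^56 = 37711171281396032013366321198900157303750656.

37711171281396032013366321198900157303750656


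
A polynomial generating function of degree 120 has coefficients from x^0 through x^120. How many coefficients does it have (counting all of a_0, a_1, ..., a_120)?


A polynomial of degree 120 takes the form a_0 + a_1 x + ... + a_120 x^120.
The number of coefficients is 120 + 1 = 121.

121


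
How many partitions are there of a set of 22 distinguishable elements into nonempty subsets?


Bell_22 can be computed from the Bell triangle or from Dobinski's identity Bell_n = (1/e) * sum_{k>=0} k^n / k!.
Computing Bell_22 = 4506715738447323.

4506715738447323


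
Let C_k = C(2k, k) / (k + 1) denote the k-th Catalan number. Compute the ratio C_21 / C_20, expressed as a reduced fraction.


Using C_k = (2k)! / (k! (k+1)!), the ratio C_{k+1}/C_k simplifies to
C_{k+1}/C_k = [(2k+2)! / ((k+1)! (k+2)!)] * [k! (k+1)! / (2k)!]
 = (2k+2)(2k+1) / ((k+1)(k+2)) = 2(2k+1) / (k+2).
For k = 20: 2(2*20 + 1) / (20 + 2) = 82/22 = 41/11.

41/11


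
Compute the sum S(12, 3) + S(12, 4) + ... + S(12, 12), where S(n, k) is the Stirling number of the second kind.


By definition, S(n, k) counts partitions of an n-set into exactly k nonempty blocks.
Computing row n = 12 for k = 3..12:
S(12, k): 86526, 611501, 1379400, 1323652, 627396, 159027, 22275, 1705, 66, 1
Sum = 4211549.

4211549


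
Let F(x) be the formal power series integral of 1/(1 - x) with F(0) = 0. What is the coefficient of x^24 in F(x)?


1/(1 - x) = sum_{k>=0} x^k. Integrating termwise and using F(0) = 0 gives
F(x) = sum_{k>=0} x^(k+1) / (k+1) = sum_{m>=1} x^m / m = -ln(1 - x).
So the coefficient of x^24 is 1/24 = 1/24.

1/24


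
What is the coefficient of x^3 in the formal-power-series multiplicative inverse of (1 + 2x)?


The inverse is 1/(1 + 2x). Apply the geometric identity 1/(1 - y) = sum_{k>=0} y^k with y = -2x:
1/(1 + 2x) = sum_{k>=0} (-2)^k x^k.
So the coefficient of x^3 is (-2)^3 = -8.

-8


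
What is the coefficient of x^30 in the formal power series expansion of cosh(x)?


The Maclaurin series is cosh(t) = sum_{m>=0} t^(2m) / (2m)!, so substituting t = x, only even powers of x are nonzero, with coefficient of x^(2m) equal to 1 / (2m)!.
For x^30 the coefficient is 1/30! = 1/265252859812191058636308480000000 = 1/265252859812191058636308480000000.

1/265252859812191058636308480000000


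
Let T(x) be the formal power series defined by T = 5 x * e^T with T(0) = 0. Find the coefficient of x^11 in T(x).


Apply the Lagrange inversion formula: if T = 5 x * phi(T) with phi(t) = e^t, then
[x^n] T = 5^n * (1/n) [t^(n-1)] phi(t)^n = 5^n * (1/n) [t^(n-1)] e^(n t) = 5^n * (1/n) * n^(n-1) / (n-1)! = 5^n * n^(n-1) / n!.
When c = 1 this is the Cayley count of rooted labeled trees on n vertices, divided by n!.
For n = 11: 5^11 * 11^10 / 11! = 48828125 * 25937424601/39916800 = 4605366583984375/145152.

4605366583984375/145152


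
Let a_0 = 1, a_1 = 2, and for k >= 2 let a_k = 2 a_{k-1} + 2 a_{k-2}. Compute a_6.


Iterating the recurrence forward:
a_0 = 1
a_1 = 2
a_2 = 2*2 + 2*1 = 6
a_3 = 2*6 + 2*2 = 16
a_4 = 2*16 + 2*6 = 44
a_5 = 2*44 + 2*16 = 120
a_6 = 2*120 + 2*44 = 328
So a_6 = 328.

328


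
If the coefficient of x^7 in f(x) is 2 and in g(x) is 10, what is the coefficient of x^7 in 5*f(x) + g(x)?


Scalar multiplication scales coefficients: 5 * 2 = 10.
Then add the g coefficient: 10 + 10
= 20

20


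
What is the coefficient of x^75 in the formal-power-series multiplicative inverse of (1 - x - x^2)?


Let the inverse be f(x) = sum_{k>=0} a_k x^k. From f(x) * (1 - x - x^2) = 1 and matching coefficients:
 x^0: a_0 = 1.
 x^1: a_1 - a_0 = 0, so a_1 = 1.
 x^k (k >= 2): a_k - a_{k-1} - a_{k-2} = 0, i.e. a_k = a_{k-1} + a_{k-2}.
This is the Fibonacci-type recurrence shifted so that a_0 = a_1 = 1.
Iterating: a_0=1, a_1=1, a_2=2, a_3=3, a_4=5, a_5=8, a_6=13, a_7=21, a_8=34, a_9=55, ...
a_75 = 3416454622906707.

3416454622906707


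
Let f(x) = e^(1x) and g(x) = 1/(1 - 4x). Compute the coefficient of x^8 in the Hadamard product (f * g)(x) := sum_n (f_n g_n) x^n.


Expanding: f_k = 1^k/k! (from e^(1x)) and g_k = 4^k (from 1/(1 - 4x)). So the Hadamard coefficient (f * g)_k = 1^k 4^k / k! = (4)^k / k!.
For k = 8: 4^8/8! = 65536/40320 = 512/315.

512/315


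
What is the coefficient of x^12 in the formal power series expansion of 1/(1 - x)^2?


The expansion 1/(1 - x)^r = sum_{k>=0} C(k + r - 1, r - 1) x^k follows from the multiset / negative-binomial theorem (or from repeated differentiation of the geometric series).
For r = 2 and k = 12:
C(13, 1) = 6227020800 / (1 * 479001600) = 13.

13


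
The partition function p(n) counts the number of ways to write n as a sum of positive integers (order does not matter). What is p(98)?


Using the generating function prod_{k>=1} 1/(1-x^k), we compute p(98).
By dynamic programming over parts 1 through 98:
p(98) = 150198136

150198136


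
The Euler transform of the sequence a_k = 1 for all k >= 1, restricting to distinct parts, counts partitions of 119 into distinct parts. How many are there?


Partitions of 119 into distinct parts can be computed via generating function.
Product (1+x)(1+x^2)(1+x^3)...
The coefficient of x^119 = 2032290

2032290


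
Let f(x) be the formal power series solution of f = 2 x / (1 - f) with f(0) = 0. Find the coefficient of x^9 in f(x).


Apply Lagrange inversion: f = 2 x * phi(f) with phi(t) = 1/(1 - t), so
[x^n] f = 2^n * (1/n) [t^(n-1)] phi(t)^n = 2^n * (1/n) [t^(n-1)] (1 - t)^(-n) = 2^n * (1/n) C(2n - 2, n - 1) = 2^n * C_{n-1}.
For n = 9: C_8 = C(16, 8) / 9 = 12870/9 = 1430.
With the 2^9 = 512 factor, the coefficient is 512 * 1430 = 732160.

732160


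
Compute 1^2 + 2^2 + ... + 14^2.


This power sum has a closed form given by Faulhaber's formula
sum_{k=1}^{m} k^p = (1 / (p + 1)) * sum_{j=0}^{p} C(p + 1, j) B_j m^(p + 1 - j),
but for small m direct computation is fastest:
1 + 4 + 9 + 16 + 25 + 36 + 49 + 64 + 81 + 100 + 121 + 144 + 169 + 196 = 1015.

1015


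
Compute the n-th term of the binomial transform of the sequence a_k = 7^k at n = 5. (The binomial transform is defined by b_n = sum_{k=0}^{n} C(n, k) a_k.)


With a_k = 7^k, b_n = sum_{k=0}^{n} C(n, k) 7^k = (1 + 7)^n by the binomial theorem.
For n = 5: (1 + 7)^5 = 8^5 = 32768.

32768


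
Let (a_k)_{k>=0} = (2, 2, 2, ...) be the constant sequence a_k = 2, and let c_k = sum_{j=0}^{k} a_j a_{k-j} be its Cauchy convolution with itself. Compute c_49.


Since a_j = 2 for all j >= 0, the convolution sum becomes
c_k = sum_{j=0}^{k} 2 * 2 = 4 * (k + 1).
Equivalently, the generating function of (a_k) is 2/(1 - x) and its square is 4/(1 - x)^2 = sum_{k>=0} 4(k + 1) x^k.
For k = 49: 4 * 50 = 200.

200


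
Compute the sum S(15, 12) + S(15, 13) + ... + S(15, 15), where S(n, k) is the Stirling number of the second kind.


By definition, S(n, k) counts partitions of an n-set into exactly k nonempty blocks.
Computing row n = 15 for k = 12..15:
S(15, k): 106470, 4550, 105, 1
Sum = 111126.

111126


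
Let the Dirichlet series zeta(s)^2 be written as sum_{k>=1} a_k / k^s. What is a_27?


The Dirichlet convolution of the constant function 1 with itself gives (1 * 1)(k) = sum_{d | k} 1 = d(k), the number of positive divisors of k.
Since zeta(s) = sum_{k>=1} 1/k^s, we have zeta(s)^2 = sum_{k>=1} d(k)/k^s, so a_k = d(k).
For k = 27: the divisors are 1, 3, 9, 27.
Count = 4.

4


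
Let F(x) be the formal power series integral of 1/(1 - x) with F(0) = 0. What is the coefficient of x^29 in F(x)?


1/(1 - x) = sum_{k>=0} x^k. Integrating termwise and using F(0) = 0 gives
F(x) = sum_{k>=0} x^(k+1) / (k+1) = sum_{m>=1} x^m / m = -ln(1 - x).
So the coefficient of x^29 is 1/29 = 1/29.

1/29


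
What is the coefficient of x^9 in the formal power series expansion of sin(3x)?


The Maclaurin series is sin(t) = sum_{k>=0} (-1)^k t^(2k+1) / (2k+1)!, so substituting t = 3x, only odd powers of x are nonzero, with coefficient of x^(2k+1) equal to (-1)^k 3^(2k+1) / (2k+1)!.
Write 9 = 2*4 + 1, giving the coefficient (-1)^4 * 3^9 / 9! = 19683/362880 = 243/4480.

243/4480


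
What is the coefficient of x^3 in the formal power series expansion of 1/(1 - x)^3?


The negative binomial / multiset identity is
1/(1 - x)^r = sum_{k>=0} C(k + r - 1, r - 1) x^k.
Here r = 3 and k = 3, so the coefficient is
C(3 + 2, 2) = C(5, 2)
= 10

10


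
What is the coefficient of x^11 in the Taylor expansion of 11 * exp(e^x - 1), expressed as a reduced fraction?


exp(e^x - 1) = sum_{k>=0} Bell_k x^k / k!, where Bell_k is the k-th Bell number.
So the coefficient of x^11 is 11 * Bell_11 / 11!.
Computing: Bell_11 = 678570 and 11! = 39916800, giving
11 * 678570/39916800 = 22619/120960.

22619/120960


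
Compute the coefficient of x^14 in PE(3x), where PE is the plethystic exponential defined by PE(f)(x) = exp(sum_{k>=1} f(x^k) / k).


With f(x) = 3x, the exponent is sum_{k>=1} 3 x^k / k = 3 * (-ln(1 - x)). Exponentiating:
PE(3x) = exp(-3 ln(1 - x)) = 1/(1 - x)^3.
By the negative binomial expansion, [x^n] 1/(1 - x)^3 = C(n + 2, 2).
For n = 14: C(16, 2) = 120.

120


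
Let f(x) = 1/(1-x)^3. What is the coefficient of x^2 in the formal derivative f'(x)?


Differentiate: d/dx [ 1/(1-x)^r ] = r / (1-x)^(r+1).
Here r = 3, so f'(x) = 3 / (1-x)^4.
The expansion of 1/(1-x)^(r+1) has coefficient of x^n equal to C(n+r, r).
So the coefficient of x^2 in f'(x) is
3 * C(5, 3) = 3 * 10 = 30

30


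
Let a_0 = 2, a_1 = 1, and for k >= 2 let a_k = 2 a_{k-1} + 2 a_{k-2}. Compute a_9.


Iterating the recurrence forward:
a_0 = 2
a_1 = 1
a_2 = 2*1 + 2*2 = 6
a_3 = 2*6 + 2*1 = 14
a_4 = 2*14 + 2*6 = 40
a_5 = 2*40 + 2*14 = 108
a_6 = 2*108 + 2*40 = 296
a_7 = 2*296 + 2*108 = 808
a_8 = 2*808 + 2*296 = 2208
a_9 = 2*2208 + 2*808 = 6032
So a_9 = 6032.

6032


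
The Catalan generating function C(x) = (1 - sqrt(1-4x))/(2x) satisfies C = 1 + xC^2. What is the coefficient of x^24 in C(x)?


Substituting x -> x scales the n-th coefficient by 1, so [x^24] C(x) = C_24.
C_24 = C(2*24, 24)/(25) = 32247603683100/25 = 1289904147324.
= 1289904147324.

1289904147324


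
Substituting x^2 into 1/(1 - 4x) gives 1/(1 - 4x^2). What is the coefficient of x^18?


The coefficient of x^(2m) in 1/(1 - 4x^2) is 4^m.
With n = 18 = 2*9, the coefficient is 4^9 = 262144.

262144


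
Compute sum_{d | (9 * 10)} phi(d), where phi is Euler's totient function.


First, 9 * 10 = 90. One classical identity is sum_{d | n} phi(d) = n (each k in [1, n] has a unique gcd with n, and among the k's with gcd(k, n) = n/d there are phi(d) of them). So the sum equals 90. We also verify directly:
Divisors of 90: 1, 2, 3, 5, 6, 9, 10, 15, 18, 30, 45, 90.
phi values: 1, 1, 2, 4, 2, 6, 4, 8, 6, 8, 24, 24.
Sum = 90.

90


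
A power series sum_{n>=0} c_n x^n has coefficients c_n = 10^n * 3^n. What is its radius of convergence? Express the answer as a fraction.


By the root test (Cauchy-Hadamard), the radius is R = 1 / limsup_n |c_n|^(1/n).
Here |c_n|^(1/n) = (10^n * 3^n)^(1/n) = 10 * 3 = 30 for all n.
So R = 1/30 = 1/30.

1/30


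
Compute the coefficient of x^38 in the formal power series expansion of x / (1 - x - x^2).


Let f(x) = sum_{k>=0} a_k x^k. Multiplying f(x) * (1 - x - x^2) = x and matching coefficients gives a_0 = 0, a_1 = 1, and a_k = a_{k-1} + a_{k-2} for k >= 2. These are the Fibonacci numbers F_k.
Iterating from F_0 = 0, F_1 = 1:
F_0=0, F_1=1, F_2=1, F_3=2, F_4=3, F_5=5, F_6=8, F_7=13, F_8=21, F_9=34, ...
F_38 = 39088169.

39088169


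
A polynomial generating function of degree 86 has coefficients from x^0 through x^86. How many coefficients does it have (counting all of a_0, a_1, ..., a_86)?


A polynomial of degree 86 takes the form a_0 + a_1 x + ... + a_86 x^86.
The number of coefficients is 86 + 1 = 87.

87


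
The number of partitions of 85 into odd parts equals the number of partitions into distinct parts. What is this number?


Computing partitions of 85 into odd parts (1, 3, 5, ...):
Using the generating function prod_{k>=0} 1/(1-x^(2k+1)),
the count is 121792

121792


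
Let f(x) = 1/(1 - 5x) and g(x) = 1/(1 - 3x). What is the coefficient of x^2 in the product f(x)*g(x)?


The coefficient of x^n in f*g is the Cauchy product: sum_{k=0}^{n} a^k * b^(n-k).
With a=5, b=3, n=2:
sum_{k=0}^{2} 5^k * 3^(2-k)
= 49

49


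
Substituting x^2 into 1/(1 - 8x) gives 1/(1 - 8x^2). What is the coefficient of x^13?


Since 1/(1 - 8x^2) only has even powers of x,
the coefficient of x^13 (odd) is 0.

0


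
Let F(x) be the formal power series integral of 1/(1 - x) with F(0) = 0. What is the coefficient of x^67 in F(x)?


1/(1 - x) = sum_{k>=0} x^k. Integrating termwise and using F(0) = 0 gives
F(x) = sum_{k>=0} x^(k+1) / (k+1) = sum_{m>=1} x^m / m = -ln(1 - x).
So the coefficient of x^67 is 1/67 = 1/67.

1/67


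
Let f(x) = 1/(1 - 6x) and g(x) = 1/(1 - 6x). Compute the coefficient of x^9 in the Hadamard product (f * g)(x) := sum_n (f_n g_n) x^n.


f has coefficients f_k = 6^k and g has coefficients g_k = 6^k, so the Hadamard product has coefficient (f*g)_k = 6^k * 6^k = 36^k.
For k = 9: 36^9 = 101559956668416.

101559956668416


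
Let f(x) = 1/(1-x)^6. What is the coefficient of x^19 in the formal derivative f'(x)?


Differentiate: d/dx [ 1/(1-x)^r ] = r / (1-x)^(r+1).
Here r = 6, so f'(x) = 6 / (1-x)^7.
The expansion of 1/(1-x)^(r+1) has coefficient of x^n equal to C(n+r, r).
So the coefficient of x^19 in f'(x) is
6 * C(25, 6) = 6 * 177100 = 1062600

1062600


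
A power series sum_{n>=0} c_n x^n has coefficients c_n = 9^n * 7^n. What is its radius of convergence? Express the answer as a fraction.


By the root test (Cauchy-Hadamard), the radius is R = 1 / limsup_n |c_n|^(1/n).
Here |c_n|^(1/n) = (9^n * 7^n)^(1/n) = 9 * 7 = 63 for all n.
So R = 1/63 = 1/63.

1/63


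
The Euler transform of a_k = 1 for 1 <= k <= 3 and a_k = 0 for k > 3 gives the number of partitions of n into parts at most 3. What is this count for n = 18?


Partitions of 18 into parts at most 3:
Using generating function (1-x)^(-1)(1-x^2)^(-1)(1-x^3)^(-1),
the coefficient of x^18 = 37

37


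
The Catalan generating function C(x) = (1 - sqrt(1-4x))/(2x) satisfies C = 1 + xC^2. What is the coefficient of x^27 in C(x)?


Substituting x -> x scales the n-th coefficient by 1, so [x^27] C(x) = C_27.
C_27 = C(2*27, 27)/(28) = 1946939425648112/28 = 69533550916004.
= 69533550916004.

69533550916004


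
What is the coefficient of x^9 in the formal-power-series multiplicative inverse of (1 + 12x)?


The inverse is 1/(1 + 12x). Apply the geometric identity 1/(1 - y) = sum_{k>=0} y^k with y = -12x:
1/(1 + 12x) = sum_{k>=0} (-12)^k x^k.
So the coefficient of x^9 is (-12)^9 = -5159780352.

-5159780352


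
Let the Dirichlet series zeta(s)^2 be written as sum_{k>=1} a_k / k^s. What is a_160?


The Dirichlet convolution of the constant function 1 with itself gives (1 * 1)(k) = sum_{d | k} 1 = d(k), the number of positive divisors of k.
Since zeta(s) = sum_{k>=1} 1/k^s, we have zeta(s)^2 = sum_{k>=1} d(k)/k^s, so a_k = d(k).
For k = 160: the divisors are 1, 2, 4, 5, 8, 10, 16, 20, 32, 40, 80, 160.
Count = 12.

12


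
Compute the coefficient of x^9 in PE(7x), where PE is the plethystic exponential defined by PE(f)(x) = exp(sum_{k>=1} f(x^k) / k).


With f(x) = 7x, the exponent is sum_{k>=1} 7 x^k / k = 7 * (-ln(1 - x)). Exponentiating:
PE(7x) = exp(-7 ln(1 - x)) = 1/(1 - x)^7.
By the negative binomial expansion, [x^n] 1/(1 - x)^7 = C(n + 6, 6).
For n = 9: C(15, 6) = 5005.

5005


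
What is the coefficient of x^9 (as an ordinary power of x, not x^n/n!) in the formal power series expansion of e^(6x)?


The exponential series is e^y = sum_{k>=0} y^k / k!. Substituting y = 6x gives
e^(6x) = sum_{k>=0} 6^k x^k / k!.
So the coefficient of x^n is a^n/n! with a = 6, n = 9:
6^9 / 9! = 10077696/362880 = 972/35

972/35


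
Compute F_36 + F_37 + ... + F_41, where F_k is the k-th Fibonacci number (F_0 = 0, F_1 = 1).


Use the identity sum_{k=0}^{N} F_k = F_{N+2} - 1 (which follows from F_{k+2} - F_{k+1} = F_k). Then
sum_{k=36}^{41} F_k = (F_{43} - 1) - (F_{37} - 1) = F_{43} - F_{37}.
Computing: F_{43} = 433494437, F_{37} = 24157817, so
Sum = 433494437 - 24157817 = 409336620.

409336620


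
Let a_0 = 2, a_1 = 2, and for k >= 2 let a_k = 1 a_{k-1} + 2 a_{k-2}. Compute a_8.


Iterating the recurrence forward:
a_0 = 2
a_1 = 2
a_2 = 1*2 + 2*2 = 6
a_3 = 1*6 + 2*2 = 10
a_4 = 1*10 + 2*6 = 22
a_5 = 1*22 + 2*10 = 42
a_6 = 1*42 + 2*22 = 86
a_7 = 1*86 + 2*42 = 170
a_8 = 1*170 + 2*86 = 342
So a_8 = 342.

342


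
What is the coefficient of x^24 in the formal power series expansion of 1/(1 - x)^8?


The negative binomial / multiset identity is
1/(1 - x)^r = sum_{k>=0} C(k + r - 1, r - 1) x^k.
Here r = 8 and k = 24, so the coefficient is
C(24 + 7, 7) = C(31, 7)
= 2629575

2629575


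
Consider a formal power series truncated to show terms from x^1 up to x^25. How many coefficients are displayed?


From x^1 to x^25 inclusive, the count is 25 - 1 + 1 = 25.

25


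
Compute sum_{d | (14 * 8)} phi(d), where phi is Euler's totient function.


First, 14 * 8 = 112. One classical identity is sum_{d | n} phi(d) = n (each k in [1, n] has a unique gcd with n, and among the k's with gcd(k, n) = n/d there are phi(d) of them). So the sum equals 112. We also verify directly:
Divisors of 112: 1, 2, 4, 7, 8, 14, 16, 28, 56, 112.
phi values: 1, 1, 2, 6, 4, 6, 8, 12, 24, 48.
Sum = 112.

112


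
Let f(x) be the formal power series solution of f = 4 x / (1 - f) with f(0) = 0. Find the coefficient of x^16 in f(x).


Apply Lagrange inversion: f = 4 x * phi(f) with phi(t) = 1/(1 - t), so
[x^n] f = 4^n * (1/n) [t^(n-1)] phi(t)^n = 4^n * (1/n) [t^(n-1)] (1 - t)^(-n) = 4^n * (1/n) C(2n - 2, n - 1) = 4^n * C_{n-1}.
For n = 16: C_15 = C(30, 15) / 16 = 155117520/16 = 9694845.
With the 4^16 = 4294967296 factor, the coefficient is 4294967296 * 9694845 = 41639042214789120.

41639042214789120


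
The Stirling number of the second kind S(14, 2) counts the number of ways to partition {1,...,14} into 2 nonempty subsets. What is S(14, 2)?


Using the explicit formula S(n,k) = (1/k!) sum_{j=0}^{k} (-1)^(k-j) C(k,j) j^n:
S(14, 2) = 8191
Equivalently, S(n,k) is n! times the coefficient of x^n in the EGF (e^x - 1)^k / k!.

8191


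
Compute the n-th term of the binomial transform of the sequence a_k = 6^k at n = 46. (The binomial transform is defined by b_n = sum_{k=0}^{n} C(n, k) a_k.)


With a_k = 6^k, b_n = sum_{k=0}^{n} C(n, k) 6^k = (1 + 6)^n by the binomial theorem.
For n = 46: (1 + 6)^46 = 7^46 = 749048330965186233494494102694564493649.

749048330965186233494494102694564493649


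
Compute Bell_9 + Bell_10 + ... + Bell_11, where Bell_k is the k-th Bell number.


Recall Bell_k counts set partitions of a k-set (with Bell_0 = 1 by convention).
Bell_9 through Bell_11: 21147, 115975, 678570
Sum = 21147 + 115975 + 678570 = 815692.

815692


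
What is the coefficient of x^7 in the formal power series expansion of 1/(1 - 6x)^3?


The general identity 1/(1 - c x)^r = sum_{k>=0} c^k C(k + r - 1, r - 1) x^k follows by substituting y = c x into 1/(1 - y)^r = sum_{k>=0} C(k + r - 1, r - 1) y^k.
For c = 6, r = 3, k = 7:
6^7 * C(9, 2) = 279936 * 36 = 10077696.

10077696


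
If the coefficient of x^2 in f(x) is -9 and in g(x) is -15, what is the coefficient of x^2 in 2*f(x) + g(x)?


Scalar multiplication scales coefficients: 2 * -9 = -18.
Then add the g coefficient: -18 + -15
= -33

-33


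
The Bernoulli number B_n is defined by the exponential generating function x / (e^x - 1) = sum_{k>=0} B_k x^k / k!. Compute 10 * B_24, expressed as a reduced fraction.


Bernoulli numbers can also be computed recursively via B_0 = 1 and sum_{j=0}^{m} C(m+1, j) B_j = 0 for m >= 1. Odd-index Bernoulli numbers vanish for k >= 3.
Computing B_24 = -236364091/2730, so 10 * B_24 = 10 * -236364091/2730 = -236364091/273.

-236364091/273


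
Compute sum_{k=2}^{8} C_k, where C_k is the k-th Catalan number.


C_2 through C_8: 2, 5, 14, 42, 132, 429, 1430
Sum = 2 + 5 + 14 + 42 + 132 + 429 + 1430
= 2054

2054


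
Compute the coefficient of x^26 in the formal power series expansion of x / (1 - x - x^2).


Let f(x) = sum_{k>=0} a_k x^k. Multiplying f(x) * (1 - x - x^2) = x and matching coefficients gives a_0 = 0, a_1 = 1, and a_k = a_{k-1} + a_{k-2} for k >= 2. These are the Fibonacci numbers F_k.
Iterating from F_0 = 0, F_1 = 1:
F_0=0, F_1=1, F_2=1, F_3=2, F_4=3, F_5=5, F_6=8, F_7=13, F_8=21, F_9=34, ...
F_26 = 121393.

121393


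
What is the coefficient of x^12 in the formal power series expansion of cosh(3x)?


The Maclaurin series is cosh(t) = sum_{m>=0} t^(2m) / (2m)!, so substituting t = 3x, only even powers of x are nonzero, with coefficient of x^(2m) equal to 3^(2m) / (2m)!.
For x^12 the coefficient is 3^12/12! = 531441/479001600 = 2187/1971200.

2187/1971200


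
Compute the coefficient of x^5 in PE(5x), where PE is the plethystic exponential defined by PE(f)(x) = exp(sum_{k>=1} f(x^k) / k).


With f(x) = 5x, the exponent is sum_{k>=1} 5 x^k / k = 5 * (-ln(1 - x)). Exponentiating:
PE(5x) = exp(-5 ln(1 - x)) = 1/(1 - x)^5.
By the negative binomial expansion, [x^n] 1/(1 - x)^5 = C(n + 4, 4).
For n = 5: C(9, 4) = 126.

126


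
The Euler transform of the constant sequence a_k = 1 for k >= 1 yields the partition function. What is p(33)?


The Euler transform converts the sequence a_k = 1 into the number of integer partitions.
Using the recurrence or dynamic programming:
p(33) = 10143

10143


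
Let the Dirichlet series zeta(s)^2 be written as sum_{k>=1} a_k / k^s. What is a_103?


The Dirichlet convolution of the constant function 1 with itself gives (1 * 1)(k) = sum_{d | k} 1 = d(k), the number of positive divisors of k.
Since zeta(s) = sum_{k>=1} 1/k^s, we have zeta(s)^2 = sum_{k>=1} d(k)/k^s, so a_k = d(k).
For k = 103: the divisors are 1, 103.
Count = 2.

2


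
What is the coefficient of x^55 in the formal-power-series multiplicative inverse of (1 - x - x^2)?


Let the inverse be f(x) = sum_{k>=0} a_k x^k. From f(x) * (1 - x - x^2) = 1 and matching coefficients:
 x^0: a_0 = 1.
 x^1: a_1 - a_0 = 0, so a_1 = 1.
 x^k (k >= 2): a_k - a_{k-1} - a_{k-2} = 0, i.e. a_k = a_{k-1} + a_{k-2}.
This is the Fibonacci-type recurrence shifted so that a_0 = a_1 = 1.
Iterating: a_0=1, a_1=1, a_2=2, a_3=3, a_4=5, a_5=8, a_6=13, a_7=21, a_8=34, a_9=55, ...
a_55 = 225851433717.

225851433717


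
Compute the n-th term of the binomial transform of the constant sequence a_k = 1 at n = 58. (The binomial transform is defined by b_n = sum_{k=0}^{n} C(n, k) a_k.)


With a_k = 1 for all k, b_n = sum_{k=0}^{n} C(n, k) = 2^n by the binomial theorem.
For n = 58: 2^58 = 288230376151711744.

288230376151711744


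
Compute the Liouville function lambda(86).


The Liouville function is lambda(k) = (-1)^Omega(k), where Omega(k) counts the prime factors of k with multiplicity.
Factoring: 86 = 2 * 43, so Omega(86) = 2.
lambda(86) = (-1)^2 = 1.

1


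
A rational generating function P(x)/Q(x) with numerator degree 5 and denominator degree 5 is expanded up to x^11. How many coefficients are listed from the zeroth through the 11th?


Expanding up to x^11 gives the coefficients for x^0, x^1, ..., x^11.
That is 11 + 1 = 12 coefficients in total.

12


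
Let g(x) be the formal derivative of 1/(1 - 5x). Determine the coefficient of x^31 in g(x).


Differentiate termwise: d/dx sum_{k>=0} 5^k x^k = sum_{k>=1} k 5^k x^(k-1) = sum_{j>=0} (j+1) 5^(j+1) x^j.
Equivalently, d/dx [1/(1 - 5x)] = 5/(1 - 5x)^2.
For j = 31: 32 * 5^32 = 32 * 23283064365386962890625 = 745058059692382812500000.

745058059692382812500000


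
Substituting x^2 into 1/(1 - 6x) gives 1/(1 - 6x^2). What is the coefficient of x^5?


Since 1/(1 - 6x^2) only has even powers of x,
the coefficient of x^5 (odd) is 0.

0


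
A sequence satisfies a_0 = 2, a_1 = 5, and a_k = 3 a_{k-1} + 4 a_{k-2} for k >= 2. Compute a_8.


The characteristic equation is t^2 - 3 t - 4 = 0, with roots r_1 = 4 and r_2 = -1 (so c_1 = r_1 + r_2, c_2 = -r_1 r_2 as required).
One can use the closed form a_n = A r_1^n + B r_2^n, but direct iteration is more reliable:
a_0 = 2, a_1 = 5, a_2 = 23, a_3 = 89, a_4 = 359, a_5 = 1433, a_6 = 5735, a_7 = 22937, a_8 = 91751.
So a_8 = 91751.

91751


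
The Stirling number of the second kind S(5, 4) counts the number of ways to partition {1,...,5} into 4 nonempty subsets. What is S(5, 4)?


Using the explicit formula S(n,k) = (1/k!) sum_{j=0}^{k} (-1)^(k-j) C(k,j) j^n:
S(5, 4) = 10
Equivalently, S(n,k) is n! times the coefficient of x^n in the EGF (e^x - 1)^k / k!.

10


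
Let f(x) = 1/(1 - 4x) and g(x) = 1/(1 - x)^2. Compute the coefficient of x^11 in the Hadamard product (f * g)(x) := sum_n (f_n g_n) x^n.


f has coefficients f_k = 4^k. For g = 1/(1 - x)^2 the coefficient is g_k = C(k + 1, 1) = k + 1. The Hadamard coefficient is (f * g)_k = 4^k * (k + 1).
For k = 11: 4^11 * 12 = 4194304 * 12 = 50331648.

50331648


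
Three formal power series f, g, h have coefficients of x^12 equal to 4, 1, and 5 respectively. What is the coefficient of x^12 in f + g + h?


Series addition is componentwise:
4 + 1 + 5
= 10

10


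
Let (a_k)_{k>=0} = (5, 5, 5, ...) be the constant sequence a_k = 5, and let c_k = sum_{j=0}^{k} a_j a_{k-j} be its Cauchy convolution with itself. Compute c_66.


Since a_j = 5 for all j >= 0, the convolution sum becomes
c_k = sum_{j=0}^{k} 5 * 5 = 25 * (k + 1).
Equivalently, the generating function of (a_k) is 5/(1 - x) and its square is 25/(1 - x)^2 = sum_{k>=0} 25(k + 1) x^k.
For k = 66: 25 * 67 = 1675.

1675


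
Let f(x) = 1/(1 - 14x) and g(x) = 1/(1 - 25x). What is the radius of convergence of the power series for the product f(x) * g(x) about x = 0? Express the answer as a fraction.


The radius of 1/(1 - 14x) is 1/14 (nearest singularity at x = 1/14), and the radius of 1/(1 - 25x) is 1/25.
The product f(x)*g(x) = 1/((1 - 14x)(1 - 25x)) has singularities at both 1/14 and 1/25, so its radius of convergence is the distance to the nearest one:
min(1/14, 1/25) = 1/25.

1/25


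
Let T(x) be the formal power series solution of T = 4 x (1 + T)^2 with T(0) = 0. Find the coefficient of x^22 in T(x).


Apply the Lagrange inversion formula: if T = 4 x * phi(T) with phi(t) = (1 + t)^2, then [x^n] T = 4^n * (1/n) [t^(n-1)] phi(t)^n = 4^n * (1/n) [t^(n-1)] (1 + t)^(2n) = 4^n * (1/n) C(2n, n-1).
Using the identity C(2n, n-1) = C(2n, n) * n / (n+1), the unscaled factor equals C(2n, n) / (n+1) = C_n, the n-th Catalan number.
For n = 22: C_22 = C(44, 22) / 23 = 2104098963720/23 = 91482563640.
With the 4^22 = 17592186044416 factor, the coefficient is 17592186044416 * 91482563640 = 1609378279375006586634240.

1609378279375006586634240


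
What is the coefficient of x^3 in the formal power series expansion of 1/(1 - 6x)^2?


The general identity 1/(1 - c x)^r = sum_{k>=0} c^k C(k + r - 1, r - 1) x^k follows by substituting y = c x into 1/(1 - y)^r = sum_{k>=0} C(k + r - 1, r - 1) y^k.
For c = 6, r = 2, k = 3:
6^3 * C(4, 1) = 216 * 4 = 864.

864


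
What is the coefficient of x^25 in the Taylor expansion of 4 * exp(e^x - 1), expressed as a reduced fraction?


exp(e^x - 1) = sum_{k>=0} Bell_k x^k / k!, where Bell_k is the k-th Bell number.
So the coefficient of x^25 is 4 * Bell_25 / 25!.
Computing: Bell_25 = 4638590332229999353 and 25! = 15511210043330985984000000, giving
4 * 4638590332229999353/15511210043330985984000000 = 356814640940769181/298292500833288192000000.

356814640940769181/298292500833288192000000


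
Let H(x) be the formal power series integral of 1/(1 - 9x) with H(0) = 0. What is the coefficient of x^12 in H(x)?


1/(1 - 9x) = sum_{k>=0} 9^k x^k. Integrating termwise with H(0) = 0:
H(x) = sum_{k>=0} 9^k x^(k+1) / (k+1) = sum_{m>=1} 9^(m-1) x^m / m.
For m = 12: 9^11/12 = 31381059609/12 = 10460353203/4.

10460353203/4


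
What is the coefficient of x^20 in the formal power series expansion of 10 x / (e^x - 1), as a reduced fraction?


The exponential generating function for Bernoulli numbers is
x / (e^x - 1) = sum_{k>=0} B_k x^k / k!.
So the coefficient of x^20 in 10 x / (e^x - 1) is 10 B_20 / 20!.
Computing: B_20 = -174611/330, 20! = 2432902008176640000, giving
10 * -174611/330 / 2432902008176640000 = -174611/80285766269829120000.

-174611/80285766269829120000


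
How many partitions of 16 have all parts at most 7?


Using the generating function (1-x)^(-1)(1-x^2)^(-1)...(1-x^7)^(-1),
the coefficient of x^16 counts these restricted partitions.
Result = 164

164


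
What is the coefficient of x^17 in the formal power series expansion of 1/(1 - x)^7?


The negative binomial / multiset identity is
1/(1 - x)^r = sum_{k>=0} C(k + r - 1, r - 1) x^k.
Here r = 7 and k = 17, so the coefficient is
C(17 + 6, 6) = C(23, 6)
= 100947

100947


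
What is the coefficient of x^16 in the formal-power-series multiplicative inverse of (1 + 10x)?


The inverse is 1/(1 + 10x). Apply the geometric identity 1/(1 - y) = sum_{k>=0} y^k with y = -10x:
1/(1 + 10x) = sum_{k>=0} (-10)^k x^k.
So the coefficient of x^16 is (-10)^16 = 10000000000000000.

10000000000000000


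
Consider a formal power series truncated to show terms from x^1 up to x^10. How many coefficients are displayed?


From x^1 to x^10 inclusive, the count is 10 - 1 + 1 = 10.

10


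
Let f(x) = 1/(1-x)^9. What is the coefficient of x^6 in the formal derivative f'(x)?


Differentiate: d/dx [ 1/(1-x)^r ] = r / (1-x)^(r+1).
Here r = 9, so f'(x) = 9 / (1-x)^10.
The expansion of 1/(1-x)^(r+1) has coefficient of x^n equal to C(n+r, r).
So the coefficient of x^6 in f'(x) is
9 * C(15, 9) = 9 * 5005 = 45045

45045


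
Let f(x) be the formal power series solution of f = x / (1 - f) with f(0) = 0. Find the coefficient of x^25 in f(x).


Apply Lagrange inversion: f = x * phi(f) with phi(t) = 1/(1 - t), so
[x^n] f = (1/n) [t^(n-1)] phi(t)^n = (1/n) [t^(n-1)] (1 - t)^(-n) = (1/n) C(2n - 2, n - 1) = C_{n-1}.
For n = 25: C_24 = C(48, 24) / 25 = 32247603683100/25 = 1289904147324 = 1289904147324.

1289904147324


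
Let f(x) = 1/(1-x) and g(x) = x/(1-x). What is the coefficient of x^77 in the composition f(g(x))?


First simplify the composition: f(g(x)) = 1/(1 - x/(1-x)) = (1-x)/((1-x) - x) = (1-x)/(1-2x).
Now extract the coefficient. Write (1-x)/(1-2x) = 1/(1-2x) - x/(1-2x).
The coefficient of x^n in 1/(1-2x) is 2^n, and in x/(1-2x) is 2^(n-1) (for n >= 1).
So the coefficient of x^77 is 2^77 - 2^76 = 151115727451828646838272 - 75557863725914323419136 = 75557863725914323419136.

75557863725914323419136


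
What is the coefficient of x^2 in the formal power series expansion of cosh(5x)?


The Maclaurin series is cosh(t) = sum_{m>=0} t^(2m) / (2m)!, so substituting t = 5x, only even powers of x are nonzero, with coefficient of x^(2m) equal to 5^(2m) / (2m)!.
For x^2 the coefficient is 5^2/2! = 25/2 = 25/2.

25/2


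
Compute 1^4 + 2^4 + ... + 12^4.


This power sum has a closed form given by Faulhaber's formula
sum_{k=1}^{m} k^p = (1 / (p + 1)) * sum_{j=0}^{p} C(p + 1, j) B_j m^(p + 1 - j),
but for small m direct computation is fastest:
1 + 16 + 81 + 256 + 625 + 1296 + 2401 + 4096 + 6561 + 10000 + 14641 + 20736 = 60710.

60710


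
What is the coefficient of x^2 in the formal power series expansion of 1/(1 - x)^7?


The expansion 1/(1 - x)^r = sum_{k>=0} C(k + r - 1, r - 1) x^k follows from the multiset / negative-binomial theorem (or from repeated differentiation of the geometric series).
For r = 7 and k = 2:
C(8, 6) = 40320 / (720 * 2) = 28.

28
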